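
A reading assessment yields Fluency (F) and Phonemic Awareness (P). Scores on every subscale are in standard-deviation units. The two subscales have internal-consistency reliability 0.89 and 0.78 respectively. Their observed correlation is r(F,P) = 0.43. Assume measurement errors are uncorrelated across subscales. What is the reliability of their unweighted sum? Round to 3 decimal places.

Var(F+P) = 2 + 2·[0.43] = 2 + 0.86 = 2.86.
Under uncorrelated errors the observed covariances equal the true-score covariances, so only the own-variance terms attenuate.
True-score variance = [0.89 + 0.78] + 0.86 = 1.67 + 0.86 = 2.53.
Reliability = 2.53 / 2.86 = 0.885.

0.885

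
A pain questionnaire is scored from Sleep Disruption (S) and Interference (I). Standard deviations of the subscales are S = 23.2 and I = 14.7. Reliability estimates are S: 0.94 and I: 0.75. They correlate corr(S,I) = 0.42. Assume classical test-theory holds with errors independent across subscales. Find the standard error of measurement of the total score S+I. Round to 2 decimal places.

9.29

Var(total) = 754.33 + 286.474 = 1040.8.
True-score variance = 668.013 + 286.474 = 954.487, so reliability = 0.9171.
Error variance = 1040.8 − 954.487 = 86.3169; SEM = √86.3169 = 9.29.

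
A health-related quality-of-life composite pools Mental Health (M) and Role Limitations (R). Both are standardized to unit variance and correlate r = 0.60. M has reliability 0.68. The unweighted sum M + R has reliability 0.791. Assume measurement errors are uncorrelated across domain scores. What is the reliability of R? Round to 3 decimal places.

0.651

Var(M+R) = 2 + 2·0.60 = 3.200.
True-score variance = ρ_M + ρ_R + 2·0.60, so 0.791 = (0.68 + ρ_R + 1.20) / 3.200.
ρ_R = 0.791·3.200 − 0.68 − 1.20 = 0.651.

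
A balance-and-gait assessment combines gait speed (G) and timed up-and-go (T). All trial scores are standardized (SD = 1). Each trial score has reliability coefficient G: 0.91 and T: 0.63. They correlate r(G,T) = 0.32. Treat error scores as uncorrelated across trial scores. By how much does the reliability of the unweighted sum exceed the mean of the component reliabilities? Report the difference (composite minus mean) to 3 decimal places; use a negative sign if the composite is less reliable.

Var(sum) = 2 + 0.64 = 2.64; true-score variance = 1.54 + 0.64 = 2.18; composite reliability = 0.8258.
Mean component reliability = 0.7700.
Difference = 0.8258 − 0.7700 = 0.056.

0.056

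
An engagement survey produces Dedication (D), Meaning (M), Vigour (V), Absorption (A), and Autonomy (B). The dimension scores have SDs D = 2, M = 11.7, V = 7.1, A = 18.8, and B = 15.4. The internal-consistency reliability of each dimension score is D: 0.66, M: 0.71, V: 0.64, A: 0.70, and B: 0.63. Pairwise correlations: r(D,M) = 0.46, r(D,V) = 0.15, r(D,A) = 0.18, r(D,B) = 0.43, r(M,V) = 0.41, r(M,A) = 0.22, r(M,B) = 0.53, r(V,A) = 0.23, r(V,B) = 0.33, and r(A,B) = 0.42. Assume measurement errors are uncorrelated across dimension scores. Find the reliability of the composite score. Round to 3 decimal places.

0.840

Var(D+M+V+A+B) = 2² + 11.7² + 7.1² + 18.8² + 15.4² + 2·[2·11.7·0.46 + 2·7.1·0.15 + 2·18.8·0.18 + 2·15.4·0.43 + 11.7·7.1·0.41 + 11.7·18.8·0.22 + 11.7·15.4·0.53 + 7.1·18.8·0.23 + 7.1·15.4·0.33 + 18.8·15.4·0.42] = 781.9 + 798.465 = 1580.36.
Because errors are independent across components, Cov(Tᵢ,Tⱼ) = Cov(Xᵢ,Xⱼ); the off-diagonal part of the true-score variance is the same as above.
True-score variance = [2²·0.66 + 11.7²·0.71 + 7.1²·0.64 + 18.8²·0.70 + 15.4²·0.63] + 798.465 = 528.913 + 798.465 = 1327.38.
Reliability = 1327.38 / 1580.36 = 0.840.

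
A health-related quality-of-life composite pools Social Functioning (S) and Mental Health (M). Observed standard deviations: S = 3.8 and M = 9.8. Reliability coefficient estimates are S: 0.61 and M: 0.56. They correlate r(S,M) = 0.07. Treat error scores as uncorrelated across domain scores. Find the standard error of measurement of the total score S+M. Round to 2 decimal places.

Var(total) = 110.48 + 5.2136 = 115.694.
True-score variance = 62.5908 + 5.2136 = 67.8044, so reliability = 0.5861.
Error variance = 115.694 − 67.8044 = 47.8892; SEM = √47.8892 = 6.92.

6.92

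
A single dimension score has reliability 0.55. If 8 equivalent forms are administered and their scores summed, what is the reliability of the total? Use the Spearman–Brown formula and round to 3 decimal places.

ρ_k = kρ / (1 + (k−1)ρ) = 8·0.55 / (1 + 7·0.55) = 4.400 / 4.850 = 0.907.

0.907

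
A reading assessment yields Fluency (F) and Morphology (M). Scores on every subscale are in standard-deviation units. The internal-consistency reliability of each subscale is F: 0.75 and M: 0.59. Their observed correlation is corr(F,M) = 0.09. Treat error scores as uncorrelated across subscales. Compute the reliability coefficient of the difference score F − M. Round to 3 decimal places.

Var(F−M) = 1 + 1 − 2·0.09 = 2 − 0.18 = 1.82.
Because errors are independent across components, Cov(Tᵢ,Tⱼ) = Cov(Xᵢ,Xⱼ); the off-diagonal part of the true-score variance is the same as above.
True-score variance = [0.75 + 0.59] − 0.18 = 1.34 − 0.18 = 1.16.
Reliability = 1.16 / 1.82 = 0.637.

0.637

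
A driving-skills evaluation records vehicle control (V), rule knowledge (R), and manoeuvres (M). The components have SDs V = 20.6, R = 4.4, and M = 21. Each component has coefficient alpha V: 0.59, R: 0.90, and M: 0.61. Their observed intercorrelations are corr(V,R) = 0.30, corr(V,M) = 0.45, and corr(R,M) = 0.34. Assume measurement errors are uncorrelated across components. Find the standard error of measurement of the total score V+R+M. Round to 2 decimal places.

18.65

Var(total) = 884.72 + 506.556 = 1391.28.
True-score variance = 536.806 + 506.556 = 1043.36, so reliability = 0.7499.
Error variance = 1391.28 − 1043.36 = 347.914; SEM = √347.914 = 18.65.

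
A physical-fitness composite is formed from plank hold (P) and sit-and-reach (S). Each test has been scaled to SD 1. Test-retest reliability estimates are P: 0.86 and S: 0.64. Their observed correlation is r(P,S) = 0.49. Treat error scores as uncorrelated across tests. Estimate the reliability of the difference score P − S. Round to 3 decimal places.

Var(P−S) = 1 + 1 − 2·0.49 = 2 − 0.98 = 1.02.
Because errors are independent across components, Cov(Tᵢ,Tⱼ) = Cov(Xᵢ,Xⱼ); the off-diagonal part of the true-score variance is the same as above.
True-score variance = [0.86 + 0.64] − 0.98 = 1.5 − 0.98 = 0.52.
Reliability = 0.52 / 1.02 = 0.510.

0.510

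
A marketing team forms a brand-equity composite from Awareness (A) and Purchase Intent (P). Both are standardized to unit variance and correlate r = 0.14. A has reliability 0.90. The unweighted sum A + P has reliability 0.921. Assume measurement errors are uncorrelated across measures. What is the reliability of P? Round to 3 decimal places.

0.920

Var(A+P) = 2 + 2·0.14 = 2.280.
True-score variance = ρ_A + ρ_P + 2·0.14, so 0.921 = (0.90 + ρ_P + 0.28) / 2.280.
ρ_P = 0.921·2.280 − 0.90 − 0.28 = 0.920.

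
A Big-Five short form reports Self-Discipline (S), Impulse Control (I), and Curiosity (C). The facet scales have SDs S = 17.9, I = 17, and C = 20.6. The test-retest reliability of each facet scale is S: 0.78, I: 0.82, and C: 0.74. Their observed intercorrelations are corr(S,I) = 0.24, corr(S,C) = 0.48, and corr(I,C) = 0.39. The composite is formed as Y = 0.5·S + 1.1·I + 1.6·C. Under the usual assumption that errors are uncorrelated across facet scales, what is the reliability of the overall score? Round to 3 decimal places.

Var(Y) = 0.5²·17.9² + 1.1²·17² + 1.6²·20.6² + 2·[0.55·17.9·17·0.24 + 0.8·17.9·20.6·0.48 + 1.76·17·20.6·0.39] = 1516.15 + 844.282 = 2360.44.
With uncorrelated errors the cross-covariances are all true-score covariance, so they carry over unchanged; only the diagonal terms shrink to ρᵢσᵢ².
True-score variance = [0.5²·17.9²·0.78 + 1.1²·17²·0.82 + 1.6²·20.6²·0.74] + 844.282 = 1153.13 + 844.282 = 1997.42.
Reliability = 1997.42 / 2360.44 = 0.846.

0.846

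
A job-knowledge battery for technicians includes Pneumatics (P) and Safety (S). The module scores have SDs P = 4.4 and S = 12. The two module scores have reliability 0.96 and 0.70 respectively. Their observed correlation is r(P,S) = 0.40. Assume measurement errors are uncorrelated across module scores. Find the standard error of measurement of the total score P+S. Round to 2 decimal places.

6.63

Var(total) = 163.36 + 42.24 = 205.6.
True-score variance = 119.386 + 42.24 = 161.626, so reliability = 0.7861.
Error variance = 205.6 − 161.626 = 43.9744; SEM = √43.9744 = 6.63.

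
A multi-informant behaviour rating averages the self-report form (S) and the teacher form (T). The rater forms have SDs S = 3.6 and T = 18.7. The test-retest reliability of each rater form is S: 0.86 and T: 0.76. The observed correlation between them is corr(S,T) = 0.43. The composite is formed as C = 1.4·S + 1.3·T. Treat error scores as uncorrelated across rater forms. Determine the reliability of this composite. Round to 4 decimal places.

Var(C) = 1.4²·3.6² + 1.3²·18.7² + 2·[1.82·3.6·18.7·0.43] = 616.378 + 105.369 = 721.747.
With uncorrelated errors the cross-covariances are all true-score covariance, so they carry over unchanged; only the diagonal terms shrink to ρᵢσᵢ².
True-score variance = [1.4²·3.6²·0.86 + 1.3²·18.7²·0.76] + 105.369 = 470.987 + 105.369 = 576.356.
Reliability = 576.356 / 721.747 = 0.7986.

0.7986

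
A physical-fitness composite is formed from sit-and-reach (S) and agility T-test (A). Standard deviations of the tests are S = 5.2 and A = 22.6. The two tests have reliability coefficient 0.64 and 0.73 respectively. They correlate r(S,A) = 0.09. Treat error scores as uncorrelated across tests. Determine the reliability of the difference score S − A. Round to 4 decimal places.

Var(S−A) = 5.2² + 22.6² − 2·5.2·22.6·0.09 = 537.8 − 21.1536 = 516.646.
With uncorrelated errors the cross-covariances are all true-score covariance, so they carry over unchanged; only the diagonal terms shrink to ρᵢσᵢ².
True-score variance = [5.2²·0.64 + 22.6²·0.73] − 21.1536 = 390.16 − 21.1536 = 369.007.
Reliability = 369.007 / 516.646 = 0.7142.

0.7142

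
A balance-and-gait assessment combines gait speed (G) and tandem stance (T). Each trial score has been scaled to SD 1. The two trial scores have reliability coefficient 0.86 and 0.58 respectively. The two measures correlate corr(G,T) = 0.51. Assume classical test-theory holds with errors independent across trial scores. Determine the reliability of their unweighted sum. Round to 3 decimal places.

Var(G+T) = 2 + 2·[0.51] = 2 + 1.02 = 3.02.
With uncorrelated errors the cross-covariances are all true-score covariance, so they carry over unchanged; only the diagonal terms shrink to ρᵢσᵢ².
True-score variance = [0.86 + 0.58] + 1.02 = 1.44 + 1.02 = 2.46.
Reliability = 2.46 / 3.02 = 0.815.

0.815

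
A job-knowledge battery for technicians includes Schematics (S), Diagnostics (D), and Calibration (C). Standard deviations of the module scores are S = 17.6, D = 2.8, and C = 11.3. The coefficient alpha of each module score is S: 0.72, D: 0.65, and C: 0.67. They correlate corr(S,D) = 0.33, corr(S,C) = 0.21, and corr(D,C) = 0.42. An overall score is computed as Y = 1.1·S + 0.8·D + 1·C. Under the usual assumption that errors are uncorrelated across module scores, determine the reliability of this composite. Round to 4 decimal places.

Var(Y) = 1.1²·17.6² + 0.8²·2.8² + 11.3² + 2·[0.88·17.6·2.8·0.33 + 1.1·17.6·11.3·0.21 + 0.8·2.8·11.3·0.42] = 507.517 + 141.766 = 649.284.
Because errors are independent across components, Cov(Tᵢ,Tⱼ) = Cov(Xᵢ,Xⱼ); the off-diagonal part of the true-score variance is the same as above.
True-score variance = [1.1²·17.6²·0.72 + 0.8²·2.8²·0.65 + 11.3²·0.67] + 141.766 = 358.677 + 141.766 = 500.443.
Reliability = 500.443 / 649.284 = 0.7708.

0.7708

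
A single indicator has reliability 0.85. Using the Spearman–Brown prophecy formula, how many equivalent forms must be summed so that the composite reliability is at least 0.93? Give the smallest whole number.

k ≥ ρ*(1−ρ₁)/(ρ₁(1−ρ*)) = 0.93·0.15 / (0.85·0.07) = 2.345.
Smallest integer k = 3.

3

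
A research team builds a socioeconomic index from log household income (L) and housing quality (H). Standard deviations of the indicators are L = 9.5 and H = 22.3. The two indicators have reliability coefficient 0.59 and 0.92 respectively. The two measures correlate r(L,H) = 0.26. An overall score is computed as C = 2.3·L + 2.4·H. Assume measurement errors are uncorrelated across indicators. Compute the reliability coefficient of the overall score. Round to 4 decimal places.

Var(C) = 2.3²·9.5² + 2.4²·22.3² + 2·[5.52·9.5·22.3·0.26] = 3341.81 + 608.094 = 3949.91.
Because errors are independent across components, Cov(Tᵢ,Tⱼ) = Cov(Xᵢ,Xⱼ); the off-diagonal part of the true-score variance is the same as above.
True-score variance = [2.3²·9.5²·0.59 + 2.4²·22.3²·0.92] + 608.094 = 2916.92 + 608.094 = 3525.01.
Reliability = 3525.01 / 3949.91 = 0.8924.

0.8924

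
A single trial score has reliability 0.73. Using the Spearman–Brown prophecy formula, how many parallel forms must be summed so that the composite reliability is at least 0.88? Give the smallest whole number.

3

k ≥ ρ*(1−ρ₁)/(ρ₁(1−ρ*)) = 0.88·0.27 / (0.73·0.12) = 2.712.
Smallest integer k = 3.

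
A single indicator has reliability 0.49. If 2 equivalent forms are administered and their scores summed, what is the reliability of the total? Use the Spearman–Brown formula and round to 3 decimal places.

0.658

ρ_k = kρ / (1 + (k−1)ρ) = 2·0.49 / (1 + 1·0.49) = 0.980 / 1.490 = 0.658.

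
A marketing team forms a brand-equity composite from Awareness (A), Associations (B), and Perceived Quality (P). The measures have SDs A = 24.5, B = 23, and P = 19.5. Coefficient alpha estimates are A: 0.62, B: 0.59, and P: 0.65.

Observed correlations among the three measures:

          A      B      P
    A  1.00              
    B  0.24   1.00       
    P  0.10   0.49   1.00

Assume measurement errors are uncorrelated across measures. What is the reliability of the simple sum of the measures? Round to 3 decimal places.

Var(A+B+P) = 24.5² + 23² + 19.5² + 2·[24.5·23·0.24 + 24.5·19.5·0.10 + 23·19.5·0.49] = 1509.5 + 805.56 = 2315.06.
With uncorrelated errors the cross-covariances are all true-score covariance, so they carry over unchanged; only the diagonal terms shrink to ρᵢσᵢ².
True-score variance = [24.5²·0.62 + 23²·0.59 + 19.5²·0.65] + 805.56 = 931.427 + 805.56 = 1736.99.
Reliability = 1736.99 / 2315.06 = 0.750.

0.750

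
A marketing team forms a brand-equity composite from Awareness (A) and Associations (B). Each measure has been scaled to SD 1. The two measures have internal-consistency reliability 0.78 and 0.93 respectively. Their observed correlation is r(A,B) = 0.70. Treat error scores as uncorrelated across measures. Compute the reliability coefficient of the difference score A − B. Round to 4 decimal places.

0.5167

Var(A−B) = 1 + 1 − 2·0.70 = 2 − 1.4 = 0.6.
With uncorrelated errors the cross-covariances are all true-score covariance, so they carry over unchanged; only the diagonal terms shrink to ρᵢσᵢ².
True-score variance = [0.78 + 0.93] − 1.4 = 1.71 − 1.4 = 0.31.
Reliability = 0.31 / 0.6 = 0.5167.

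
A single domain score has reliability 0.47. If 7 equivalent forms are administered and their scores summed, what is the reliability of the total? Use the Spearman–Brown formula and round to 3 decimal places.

ρ_k = kρ / (1 + (k−1)ρ) = 7·0.47 / (1 + 6·0.47) = 3.290 / 3.820 = 0.861.

0.861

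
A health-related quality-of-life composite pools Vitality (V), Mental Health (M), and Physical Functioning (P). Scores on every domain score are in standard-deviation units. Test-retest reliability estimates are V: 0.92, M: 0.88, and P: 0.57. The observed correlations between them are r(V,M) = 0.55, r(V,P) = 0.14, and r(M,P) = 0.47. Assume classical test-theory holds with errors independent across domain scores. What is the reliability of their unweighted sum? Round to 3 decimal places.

0.882

Var(V+M+P) = 3 + 2·[0.55 + 0.14 + 0.47] = 3 + 2.32 = 5.32.
Because errors are independent across components, Cov(Tᵢ,Tⱼ) = Cov(Xᵢ,Xⱼ); the off-diagonal part of the true-score variance is the same as above.
True-score variance = [0.92 + 0.88 + 0.57] + 2.32 = 2.37 + 2.32 = 4.69.
Reliability = 4.69 / 5.32 = 0.882.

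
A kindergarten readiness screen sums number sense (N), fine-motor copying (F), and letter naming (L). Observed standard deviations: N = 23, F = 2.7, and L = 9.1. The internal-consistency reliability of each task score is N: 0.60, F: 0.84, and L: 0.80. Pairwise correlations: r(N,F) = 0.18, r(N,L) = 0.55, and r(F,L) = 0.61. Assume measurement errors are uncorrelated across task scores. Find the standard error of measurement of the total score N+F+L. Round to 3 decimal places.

Var(total) = 619.1 + 282.561 = 901.661.
True-score variance = 389.772 + 282.561 = 672.333, so reliability = 0.7457.
Error variance = 901.661 − 672.333 = 229.328; SEM = √229.328 = 15.144.

15.144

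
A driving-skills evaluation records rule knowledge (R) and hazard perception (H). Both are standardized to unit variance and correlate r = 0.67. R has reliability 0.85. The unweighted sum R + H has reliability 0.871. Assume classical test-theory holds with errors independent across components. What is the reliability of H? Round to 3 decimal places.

0.719

Var(R+H) = 2 + 2·0.67 = 3.340.
True-score variance = ρ_R + ρ_H + 2·0.67, so 0.871 = (0.85 + ρ_H + 1.34) / 3.340.
ρ_H = 0.871·3.340 − 0.85 − 1.34 = 0.719.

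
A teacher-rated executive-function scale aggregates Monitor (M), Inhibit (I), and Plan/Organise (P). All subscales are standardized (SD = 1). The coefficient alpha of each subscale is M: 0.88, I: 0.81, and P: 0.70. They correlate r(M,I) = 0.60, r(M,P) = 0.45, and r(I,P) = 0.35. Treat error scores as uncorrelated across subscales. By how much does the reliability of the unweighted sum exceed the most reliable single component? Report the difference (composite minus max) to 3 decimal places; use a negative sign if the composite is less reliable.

0.015

Var(sum) = 3 + 2.8 = 5.8; true-score variance = 2.39 + 2.8 = 5.19; composite reliability = 0.8948.
Max component reliability = 0.8800.
Difference = 0.8948 − 0.8800 = 0.015.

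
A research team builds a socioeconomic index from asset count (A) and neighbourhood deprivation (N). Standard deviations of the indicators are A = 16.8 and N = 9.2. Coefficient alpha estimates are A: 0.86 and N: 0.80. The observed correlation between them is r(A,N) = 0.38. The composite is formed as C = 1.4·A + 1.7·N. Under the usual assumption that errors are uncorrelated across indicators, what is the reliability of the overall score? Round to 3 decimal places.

0.883

Var(C) = 1.4²·16.8² + 1.7²·9.2² + 2·[2.38·16.8·9.2·0.38] = 797.8 + 279.568 = 1077.37.
Because errors are independent across components, Cov(Tᵢ,Tⱼ) = Cov(Xᵢ,Xⱼ); the off-diagonal part of the true-score variance is the same as above.
True-score variance = [1.4²·16.8²·0.86 + 1.7²·9.2²·0.80] + 279.568 = 671.431 + 279.568 = 951.
Reliability = 951 / 1077.37 = 0.883.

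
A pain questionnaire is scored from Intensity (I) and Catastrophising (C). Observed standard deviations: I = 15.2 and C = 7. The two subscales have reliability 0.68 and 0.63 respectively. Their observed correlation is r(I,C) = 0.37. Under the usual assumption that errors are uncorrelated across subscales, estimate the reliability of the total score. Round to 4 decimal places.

Var(I+C) = 15.2² + 7² + 2·[15.2·7·0.37] = 280.04 + 78.736 = 358.776.
Because errors are independent across components, Cov(Tᵢ,Tⱼ) = Cov(Xᵢ,Xⱼ); the off-diagonal part of the true-score variance is the same as above.
True-score variance = [15.2²·0.68 + 7²·0.63] + 78.736 = 187.977 + 78.736 = 266.713.
Reliability = 266.713 / 358.776 = 0.7434.

0.7434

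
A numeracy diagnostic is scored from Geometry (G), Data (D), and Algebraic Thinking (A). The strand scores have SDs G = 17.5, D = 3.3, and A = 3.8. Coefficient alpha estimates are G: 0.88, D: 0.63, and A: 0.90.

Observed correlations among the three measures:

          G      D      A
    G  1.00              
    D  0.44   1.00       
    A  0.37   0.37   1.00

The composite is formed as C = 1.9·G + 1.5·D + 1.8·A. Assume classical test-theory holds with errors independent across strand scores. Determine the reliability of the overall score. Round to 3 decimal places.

0.903

Var(C) = 1.9²·17.5² + 1.5²·3.3² + 1.8²·3.8² + 2·[2.85·17.5·3.3·0.44 + 3.42·17.5·3.8·0.37 + 2.7·3.3·3.8·0.37] = 1176.85 + 338.19 = 1515.04.
Because errors are independent across components, Cov(Tᵢ,Tⱼ) = Cov(Xᵢ,Xⱼ); the off-diagonal part of the true-score variance is the same as above.
True-score variance = [1.9²·17.5²·0.88 + 1.5²·3.3²·0.63 + 1.8²·3.8²·0.90] + 338.19 = 1030.44 + 338.19 = 1368.63.
Reliability = 1368.63 / 1515.04 = 0.903.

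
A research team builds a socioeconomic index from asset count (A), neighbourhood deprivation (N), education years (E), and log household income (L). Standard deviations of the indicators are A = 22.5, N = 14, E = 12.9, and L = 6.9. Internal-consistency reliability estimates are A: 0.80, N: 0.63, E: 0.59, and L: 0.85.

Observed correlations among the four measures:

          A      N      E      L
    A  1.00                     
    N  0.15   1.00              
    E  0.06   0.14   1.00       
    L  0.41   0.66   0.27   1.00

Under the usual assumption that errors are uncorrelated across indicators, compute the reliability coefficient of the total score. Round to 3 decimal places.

Var(A+N+E+L) = 22.5² + 14² + 12.9² + 6.9² + 2·[22.5·14·0.15 + 22.5·12.9·0.06 + 22.5·6.9·0.41 + 14·12.9·0.14 + 14·6.9·0.66 + 12.9·6.9·0.27] = 916.27 + 482.78 = 1399.05.
With uncorrelated errors the cross-covariances are all true-score covariance, so they carry over unchanged; only the diagonal terms shrink to ρᵢσᵢ².
True-score variance = [22.5²·0.80 + 14²·0.63 + 12.9²·0.59 + 6.9²·0.85] + 482.78 = 667.13 + 482.78 = 1149.91.
Reliability = 1149.91 / 1399.05 = 0.822.

0.822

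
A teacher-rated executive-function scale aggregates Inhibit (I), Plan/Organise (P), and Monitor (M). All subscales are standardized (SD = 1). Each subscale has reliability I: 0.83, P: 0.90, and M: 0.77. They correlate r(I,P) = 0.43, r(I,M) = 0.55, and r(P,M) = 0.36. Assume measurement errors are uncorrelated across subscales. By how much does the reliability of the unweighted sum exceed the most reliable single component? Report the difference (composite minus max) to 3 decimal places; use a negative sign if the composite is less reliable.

Var(sum) = 3 + 2.68 = 5.68; true-score variance = 2.5 + 2.68 = 5.18; composite reliability = 0.9120.
Max component reliability = 0.9000.
Difference = 0.9120 − 0.9000 = 0.012.

0.012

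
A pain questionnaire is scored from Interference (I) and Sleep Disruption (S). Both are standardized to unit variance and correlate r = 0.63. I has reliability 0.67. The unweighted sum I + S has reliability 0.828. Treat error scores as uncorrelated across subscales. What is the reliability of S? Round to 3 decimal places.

0.769

Var(I+S) = 2 + 2·0.63 = 3.260.
True-score variance = ρ_I + ρ_S + 2·0.63, so 0.828 = (0.67 + ρ_S + 1.26) / 3.260.
ρ_S = 0.828·3.260 − 0.67 − 1.26 = 0.769.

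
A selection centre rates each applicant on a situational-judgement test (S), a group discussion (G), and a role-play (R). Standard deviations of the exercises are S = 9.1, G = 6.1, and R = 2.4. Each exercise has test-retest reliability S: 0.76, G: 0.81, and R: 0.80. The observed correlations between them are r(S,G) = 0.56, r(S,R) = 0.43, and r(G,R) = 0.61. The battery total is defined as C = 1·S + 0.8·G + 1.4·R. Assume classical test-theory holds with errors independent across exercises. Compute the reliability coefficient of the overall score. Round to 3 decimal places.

0.875

Var(C) = 9.1² + 0.8²·6.1² + 1.4²·2.4² + 2·[0.8·9.1·6.1·0.56 + 1.4·9.1·2.4·0.43 + 1.12·6.1·2.4·0.61] = 117.914 + 96.0364 = 213.95.
Under uncorrelated errors the observed covariances equal the true-score covariances, so only the own-variance terms attenuate.
True-score variance = [9.1²·0.76 + 0.8²·6.1²·0.81 + 1.4²·2.4²·0.80] + 96.0364 = 91.2569 + 96.0364 = 187.293.
Reliability = 187.293 / 213.95 = 0.875.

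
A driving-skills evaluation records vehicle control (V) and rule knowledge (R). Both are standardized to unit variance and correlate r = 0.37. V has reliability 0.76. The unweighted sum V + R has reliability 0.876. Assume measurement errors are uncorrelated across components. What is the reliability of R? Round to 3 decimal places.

0.900

Var(V+R) = 2 + 2·0.37 = 2.740.
True-score variance = ρ_V + ρ_R + 2·0.37, so 0.876 = (0.76 + ρ_R + 0.74) / 2.740.
ρ_R = 0.876·2.740 − 0.76 − 0.74 = 0.900.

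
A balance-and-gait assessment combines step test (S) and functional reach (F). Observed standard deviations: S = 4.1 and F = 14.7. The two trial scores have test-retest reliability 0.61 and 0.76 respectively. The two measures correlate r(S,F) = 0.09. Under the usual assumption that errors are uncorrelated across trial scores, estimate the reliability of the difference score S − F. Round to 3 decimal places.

0.737

Var(S−F) = 4.1² + 14.7² − 2·4.1·14.7·0.09 = 232.9 − 10.8486 = 222.051.
Under uncorrelated errors the observed covariances equal the true-score covariances, so only the own-variance terms attenuate.
True-score variance = [4.1²·0.61 + 14.7²·0.76] − 10.8486 = 174.482 − 10.8486 = 163.634.
Reliability = 163.634 / 222.051 = 0.737.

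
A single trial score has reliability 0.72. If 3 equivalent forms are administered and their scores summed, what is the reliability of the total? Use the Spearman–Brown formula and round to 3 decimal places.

0.885

ρ_k = kρ / (1 + (k−1)ρ) = 3·0.72 / (1 + 2·0.72) = 2.160 / 2.440 = 0.885.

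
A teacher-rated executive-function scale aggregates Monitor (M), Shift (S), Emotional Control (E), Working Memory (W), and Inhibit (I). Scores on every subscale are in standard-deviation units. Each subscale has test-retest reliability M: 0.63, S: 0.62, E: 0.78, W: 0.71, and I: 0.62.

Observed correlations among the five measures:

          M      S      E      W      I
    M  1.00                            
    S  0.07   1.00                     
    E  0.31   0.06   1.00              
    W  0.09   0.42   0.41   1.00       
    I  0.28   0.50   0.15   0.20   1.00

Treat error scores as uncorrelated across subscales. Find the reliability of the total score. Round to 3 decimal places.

Var(M+S+E+W+I) = 5 + 2·[0.07 + 0.31 + 0.09 + 0.28 + 0.06 + 0.42 + 0.50 + 0.41 + 0.15 + 0.20] = 5 + 4.98 = 9.98.
Under uncorrelated errors the observed covariances equal the true-score covariances, so only the own-variance terms attenuate.
True-score variance = [0.63 + 0.62 + 0.78 + 0.71 + 0.62] + 4.98 = 3.36 + 4.98 = 8.34.
Reliability = 8.34 / 9.98 = 0.836.

0.836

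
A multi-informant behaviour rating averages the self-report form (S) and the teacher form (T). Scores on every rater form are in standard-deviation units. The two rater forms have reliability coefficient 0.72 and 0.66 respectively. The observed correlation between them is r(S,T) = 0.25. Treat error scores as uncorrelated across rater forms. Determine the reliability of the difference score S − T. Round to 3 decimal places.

Var(S−T) = 1 + 1 − 2·0.25 = 2 − 0.5 = 1.5.
Because errors are independent across components, Cov(Tᵢ,Tⱼ) = Cov(Xᵢ,Xⱼ); the off-diagonal part of the true-score variance is the same as above.
True-score variance = [0.72 + 0.66] − 0.5 = 1.38 − 0.5 = 0.88.
Reliability = 0.88 / 1.5 = 0.587.

0.587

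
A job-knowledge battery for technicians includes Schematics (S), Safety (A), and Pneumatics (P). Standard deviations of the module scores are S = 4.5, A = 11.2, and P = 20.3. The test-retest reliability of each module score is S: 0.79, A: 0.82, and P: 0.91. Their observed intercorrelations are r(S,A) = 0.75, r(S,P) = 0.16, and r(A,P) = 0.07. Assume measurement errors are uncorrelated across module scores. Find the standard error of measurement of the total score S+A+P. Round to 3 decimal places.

Var(total) = 557.78 + 136.662 = 694.442.
True-score variance = 493.86 + 136.662 = 630.523, so reliability = 0.9080.
Error variance = 694.442 − 630.523 = 63.9198; SEM = √63.9198 = 7.995.

7.995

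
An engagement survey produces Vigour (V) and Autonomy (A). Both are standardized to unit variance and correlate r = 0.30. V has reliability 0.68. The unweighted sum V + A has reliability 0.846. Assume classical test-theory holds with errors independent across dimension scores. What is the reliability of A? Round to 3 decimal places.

Var(V+A) = 2 + 2·0.30 = 2.600.
True-score variance = ρ_V + ρ_A + 2·0.30, so 0.846 = (0.68 + ρ_A + 0.60) / 2.600.
ρ_A = 0.846·2.600 − 0.68 − 0.60 = 0.920.

0.920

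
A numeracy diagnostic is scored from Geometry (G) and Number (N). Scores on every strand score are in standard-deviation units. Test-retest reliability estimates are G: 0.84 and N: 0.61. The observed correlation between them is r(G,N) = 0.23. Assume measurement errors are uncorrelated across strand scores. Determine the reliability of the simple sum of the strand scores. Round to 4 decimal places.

Var(G+N) = 2 + 2·[0.23] = 2 + 0.46 = 2.46.
Under uncorrelated errors the observed covariances equal the true-score covariances, so only the own-variance terms attenuate.
True-score variance = [0.84 + 0.61] + 0.46 = 1.45 + 0.46 = 1.91.
Reliability = 1.91 / 2.46 = 0.7764.

0.7764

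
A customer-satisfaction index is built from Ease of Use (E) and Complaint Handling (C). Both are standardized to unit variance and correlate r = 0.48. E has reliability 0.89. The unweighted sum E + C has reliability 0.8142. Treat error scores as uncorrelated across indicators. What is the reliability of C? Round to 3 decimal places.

0.560

Var(E+C) = 2 + 2·0.48 = 2.960.
True-score variance = ρ_E + ρ_C + 2·0.48, so 0.8142 = (0.89 + ρ_C + 0.96) / 2.960.
ρ_C = 0.8142·2.960 − 0.89 − 0.96 = 0.560.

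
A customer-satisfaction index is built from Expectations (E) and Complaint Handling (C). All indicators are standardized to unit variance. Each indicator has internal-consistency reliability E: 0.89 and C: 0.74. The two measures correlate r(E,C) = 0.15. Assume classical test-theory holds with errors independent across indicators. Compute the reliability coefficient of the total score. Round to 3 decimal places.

0.839

Var(E+C) = 2 + 2·[0.15] = 2 + 0.3 = 2.3.
Because errors are independent across components, Cov(Tᵢ,Tⱼ) = Cov(Xᵢ,Xⱼ); the off-diagonal part of the true-score variance is the same as above.
True-score variance = [0.89 + 0.74] + 0.3 = 1.63 + 0.3 = 1.93.
Reliability = 1.93 / 2.3 = 0.839.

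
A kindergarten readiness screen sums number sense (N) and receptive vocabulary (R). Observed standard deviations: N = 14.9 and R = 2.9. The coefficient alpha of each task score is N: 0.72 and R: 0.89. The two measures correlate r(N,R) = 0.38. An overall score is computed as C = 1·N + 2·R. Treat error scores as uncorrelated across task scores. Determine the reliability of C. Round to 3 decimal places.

Var(C) = 14.9² + 2²·2.9² + 2·[2·14.9·2.9·0.38] = 255.65 + 65.6792 = 321.329.
With uncorrelated errors the cross-covariances are all true-score covariance, so they carry over unchanged; only the diagonal terms shrink to ρᵢσᵢ².
True-score variance = [14.9²·0.72 + 2²·2.9²·0.89] + 65.6792 = 189.787 + 65.6792 = 255.466.
Reliability = 255.466 / 321.329 = 0.795.

0.795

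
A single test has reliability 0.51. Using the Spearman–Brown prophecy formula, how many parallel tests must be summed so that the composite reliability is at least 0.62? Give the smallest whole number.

2

k ≥ ρ*(1−ρ₁)/(ρ₁(1−ρ*)) = 0.62·0.49 / (0.51·0.38) = 1.568.
Smallest integer k = 2.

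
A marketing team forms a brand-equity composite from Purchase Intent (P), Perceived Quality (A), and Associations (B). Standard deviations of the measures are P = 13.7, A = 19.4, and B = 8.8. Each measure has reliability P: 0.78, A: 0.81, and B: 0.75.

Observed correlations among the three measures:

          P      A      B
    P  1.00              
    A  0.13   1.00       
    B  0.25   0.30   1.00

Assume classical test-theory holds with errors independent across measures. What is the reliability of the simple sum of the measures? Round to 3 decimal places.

0.849

Var(P+A+B) = 13.7² + 19.4² + 8.8² + 2·[13.7·19.4·0.13 + 13.7·8.8·0.25 + 19.4·8.8·0.30] = 641.49 + 231.815 = 873.305.
With uncorrelated errors the cross-covariances are all true-score covariance, so they carry over unchanged; only the diagonal terms shrink to ρᵢσᵢ².
True-score variance = [13.7²·0.78 + 19.4²·0.81 + 8.8²·0.75] + 231.815 = 509.33 + 231.815 = 741.145.
Reliability = 741.145 / 873.305 = 0.849.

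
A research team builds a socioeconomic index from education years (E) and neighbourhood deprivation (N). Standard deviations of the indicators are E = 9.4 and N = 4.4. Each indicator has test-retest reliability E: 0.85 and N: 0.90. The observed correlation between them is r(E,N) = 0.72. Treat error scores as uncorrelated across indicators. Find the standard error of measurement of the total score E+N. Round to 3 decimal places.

3.897

Var(total) = 107.72 + 59.5584 = 167.278.
True-score variance = 92.53 + 59.5584 = 152.088, so reliability = 0.9092.
Error variance = 167.278 − 152.088 = 15.19; SEM = √15.19 = 3.897.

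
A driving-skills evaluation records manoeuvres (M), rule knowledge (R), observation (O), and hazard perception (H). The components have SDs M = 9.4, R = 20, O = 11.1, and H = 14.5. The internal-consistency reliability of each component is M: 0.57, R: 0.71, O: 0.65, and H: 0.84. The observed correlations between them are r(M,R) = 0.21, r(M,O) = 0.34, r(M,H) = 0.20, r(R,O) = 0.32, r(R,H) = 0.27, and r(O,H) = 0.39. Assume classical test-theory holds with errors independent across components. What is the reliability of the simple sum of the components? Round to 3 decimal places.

0.841

Var(M+R+O+H) = 9.4² + 20² + 11.1² + 14.5² + 2·[9.4·20·0.21 + 9.4·11.1·0.34 + 9.4·14.5·0.20 + 20·11.1·0.32 + 20·14.5·0.27 + 11.1·14.5·0.39] = 821.82 + 628.652 = 1450.47.
Because errors are independent across components, Cov(Tᵢ,Tⱼ) = Cov(Xᵢ,Xⱼ); the off-diagonal part of the true-score variance is the same as above.
True-score variance = [9.4²·0.57 + 20²·0.71 + 11.1²·0.65 + 14.5²·0.84] + 628.652 = 591.062 + 628.652 = 1219.71.
Reliability = 1219.71 / 1450.47 = 0.841.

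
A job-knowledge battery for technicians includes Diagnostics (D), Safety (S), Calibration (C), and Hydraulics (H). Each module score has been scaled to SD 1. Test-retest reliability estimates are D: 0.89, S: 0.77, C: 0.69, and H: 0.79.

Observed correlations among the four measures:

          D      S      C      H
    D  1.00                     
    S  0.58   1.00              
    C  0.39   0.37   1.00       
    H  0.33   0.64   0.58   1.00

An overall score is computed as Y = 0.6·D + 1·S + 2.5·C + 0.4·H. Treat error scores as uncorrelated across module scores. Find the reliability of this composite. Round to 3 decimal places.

Var(Y) = 0.6² + 1 + 2.5² + 0.4² + 2·[0.6·0.58 + 1.5·0.39 + 0.24·0.33 + 2.5·0.37 + 0.4·0.64 + 0.58] = 7.77 + 5.5464 = 13.3164.
Under uncorrelated errors the observed covariances equal the true-score covariances, so only the own-variance terms attenuate.
True-score variance = [0.6²·0.89 + 0.77 + 2.5²·0.69 + 0.4²·0.79] + 5.5464 = 5.5293 + 5.5464 = 11.0757.
Reliability = 11.0757 / 13.3164 = 0.832.

0.832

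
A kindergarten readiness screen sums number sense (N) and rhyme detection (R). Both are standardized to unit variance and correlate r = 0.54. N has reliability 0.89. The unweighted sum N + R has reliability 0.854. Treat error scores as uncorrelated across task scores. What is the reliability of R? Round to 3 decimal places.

0.660

Var(N+R) = 2 + 2·0.54 = 3.080.
True-score variance = ρ_N + ρ_R + 2·0.54, so 0.854 = (0.89 + ρ_R + 1.08) / 3.080.
ρ_R = 0.854·3.080 − 0.89 − 1.08 = 0.660.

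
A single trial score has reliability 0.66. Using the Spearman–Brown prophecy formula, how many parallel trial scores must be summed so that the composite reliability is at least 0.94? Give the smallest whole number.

k ≥ ρ*(1−ρ₁)/(ρ₁(1−ρ*)) = 0.94·0.34 / (0.66·0.06) = 8.071.
Smallest integer k = 9.

9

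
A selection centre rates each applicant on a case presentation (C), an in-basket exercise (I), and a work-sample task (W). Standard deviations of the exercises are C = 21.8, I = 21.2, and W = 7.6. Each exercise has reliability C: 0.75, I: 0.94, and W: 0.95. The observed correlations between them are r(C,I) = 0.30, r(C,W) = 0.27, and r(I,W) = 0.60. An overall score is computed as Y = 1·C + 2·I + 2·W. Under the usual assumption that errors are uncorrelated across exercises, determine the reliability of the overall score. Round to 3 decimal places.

Var(Y) = 21.8² + 2²·21.2² + 2²·7.6² + 2·[2·21.8·21.2·0.30 + 2·21.8·7.6·0.27 + 4·21.2·7.6·0.60] = 2504.04 + 1506.9 = 4010.94.
With uncorrelated errors the cross-covariances are all true-score covariance, so they carry over unchanged; only the diagonal terms shrink to ρᵢσᵢ².
True-score variance = [21.8²·0.75 + 2²·21.2²·0.94 + 2²·7.6²·0.95] + 1506.9 = 2265.81 + 1506.9 = 3772.71.
Reliability = 3772.71 / 4010.94 = 0.941.

0.941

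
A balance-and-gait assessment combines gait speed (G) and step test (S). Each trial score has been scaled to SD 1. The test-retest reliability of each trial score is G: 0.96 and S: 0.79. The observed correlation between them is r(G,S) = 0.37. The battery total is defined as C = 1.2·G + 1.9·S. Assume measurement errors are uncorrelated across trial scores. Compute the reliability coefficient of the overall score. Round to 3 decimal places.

Var(C) = 1.2² + 1.9² + 2·[2.28·0.37] = 5.05 + 1.6872 = 6.7372.
Under uncorrelated errors the observed covariances equal the true-score covariances, so only the own-variance terms attenuate.
True-score variance = [1.2²·0.96 + 1.9²·0.79] + 1.6872 = 4.2343 + 1.6872 = 5.9215.
Reliability = 5.9215 / 6.7372 = 0.879.

0.879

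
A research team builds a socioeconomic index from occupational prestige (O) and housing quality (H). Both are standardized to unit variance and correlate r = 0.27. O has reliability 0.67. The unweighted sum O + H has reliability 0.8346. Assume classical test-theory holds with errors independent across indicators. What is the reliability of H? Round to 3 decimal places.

Var(O+H) = 2 + 2·0.27 = 2.540.
True-score variance = ρ_O + ρ_H + 2·0.27, so 0.8346 = (0.67 + ρ_H + 0.54) / 2.540.
ρ_H = 0.8346·2.540 − 0.67 − 0.54 = 0.910.

0.910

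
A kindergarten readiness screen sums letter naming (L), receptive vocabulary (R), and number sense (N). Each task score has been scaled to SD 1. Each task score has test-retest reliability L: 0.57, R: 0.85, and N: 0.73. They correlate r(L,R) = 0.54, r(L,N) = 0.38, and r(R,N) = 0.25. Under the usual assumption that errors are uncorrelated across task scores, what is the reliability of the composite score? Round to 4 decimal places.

Var(L+R+N) = 3 + 2·[0.54 + 0.38 + 0.25] = 3 + 2.34 = 5.34.
Because errors are independent across components, Cov(Tᵢ,Tⱼ) = Cov(Xᵢ,Xⱼ); the off-diagonal part of the true-score variance is the same as above.
True-score variance = [0.57 + 0.85 + 0.73] + 2.34 = 2.15 + 2.34 = 4.49.
Reliability = 4.49 / 5.34 = 0.8408.

0.8408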